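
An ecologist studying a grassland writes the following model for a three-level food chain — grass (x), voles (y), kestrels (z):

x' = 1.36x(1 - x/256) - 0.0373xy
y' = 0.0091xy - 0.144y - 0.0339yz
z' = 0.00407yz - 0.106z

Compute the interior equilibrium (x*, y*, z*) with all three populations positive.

From dz/dt = 0: 0.00407y* = 0.106, so y* = 26.
From dx/dt = 0: 1.36(1 - x*/256) = 0.0373·26, giving x* = 256·(1 - 0.714) = 73.1.
From dy/dt = 0: 0.0091·73.1 - 0.144 = 0.0339z*, so z* = 0.522/0.0339 = 15.4.

x* ≈ 73.1, y* ≈ 26, z* ≈ 15.4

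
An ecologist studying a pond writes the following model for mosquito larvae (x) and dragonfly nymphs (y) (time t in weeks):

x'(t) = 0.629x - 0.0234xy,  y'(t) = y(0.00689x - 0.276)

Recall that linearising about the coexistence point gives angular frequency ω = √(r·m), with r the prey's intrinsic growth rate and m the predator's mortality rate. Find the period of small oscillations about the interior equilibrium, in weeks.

T ≈ 15.1 weeks

Here r = 0.629 and m = 0.276, so r·m = 0.174.
ω = √0.174 = 0.417 per week, hence T = 2π/ω ≈ 15.1 weeks.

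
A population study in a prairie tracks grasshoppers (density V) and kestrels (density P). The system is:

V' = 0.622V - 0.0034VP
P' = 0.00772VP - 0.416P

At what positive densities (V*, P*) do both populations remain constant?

Set dP/dt = 0 with P > 0: 0.00772V - 0.416 = 0, so V* = 0.416/0.00772 = 53.9.
Set dV/dt = 0 with V > 0: 0.622 - 0.0034P = 0, so P* = 0.622/0.0034 = 183.

V* ≈ 53.9, P* ≈ 183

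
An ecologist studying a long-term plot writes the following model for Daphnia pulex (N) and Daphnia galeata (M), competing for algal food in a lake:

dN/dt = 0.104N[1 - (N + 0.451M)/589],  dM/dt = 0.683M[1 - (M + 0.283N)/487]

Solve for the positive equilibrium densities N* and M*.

N* ≈ 423, M* ≈ 367

Setting both brackets to zero gives the nullclines N + 0.451M = 589 and 0.283N + M = 487.
Substituting M = 487 - 0.283N into the first: N(1 - 0.451·0.283) = 589 - 0.451·487.
So N* = 369/0.872 = 423, and then M* = 487 - 0.283·423 = 367.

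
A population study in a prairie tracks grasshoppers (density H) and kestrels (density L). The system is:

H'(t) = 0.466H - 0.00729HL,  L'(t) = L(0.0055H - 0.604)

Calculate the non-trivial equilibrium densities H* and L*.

H* ≈ 110, L* ≈ 63.9

Set dL/dt = 0 with L > 0: 0.0055H - 0.604 = 0, so H* = 0.604/0.0055 = 110.
Set dH/dt = 0 with H > 0: 0.466 - 0.00729L = 0, so L* = 0.466/0.00729 = 63.9.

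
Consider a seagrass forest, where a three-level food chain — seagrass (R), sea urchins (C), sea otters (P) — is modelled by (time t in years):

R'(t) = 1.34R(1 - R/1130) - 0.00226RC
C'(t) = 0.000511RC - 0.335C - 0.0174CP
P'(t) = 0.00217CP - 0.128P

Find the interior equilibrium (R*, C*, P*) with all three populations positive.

R* ≈ 1020, C* ≈ 59, P* ≈ 10.6

From dP/dt = 0: 0.00217C* = 0.128, so C* = 59.
From dR/dt = 0: 1.34(1 - R*/1130) = 0.00226·59, giving R* = 1130·(1 - 0.0995) = 1020.
From dC/dt = 0: 0.000511·1020 - 0.335 = 0.0174P*, so P* = 0.185/0.0174 = 10.6.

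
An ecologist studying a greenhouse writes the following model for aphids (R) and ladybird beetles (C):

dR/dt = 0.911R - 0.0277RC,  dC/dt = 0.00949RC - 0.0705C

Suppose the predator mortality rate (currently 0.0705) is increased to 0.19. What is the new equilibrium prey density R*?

R* ≈ 20

At the interior fixed point, setting dC/dt = 0 with C > 0 fixes R* = (predator death rate)/(RC coefficient) — independent of the other coefficients.
With the change, R* = 0.19/0.00949 = 20; it rises from 7.43.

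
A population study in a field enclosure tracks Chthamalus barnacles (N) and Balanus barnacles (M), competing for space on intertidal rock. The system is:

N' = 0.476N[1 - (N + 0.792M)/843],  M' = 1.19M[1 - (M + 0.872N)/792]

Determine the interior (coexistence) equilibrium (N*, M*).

N* ≈ 697, M* ≈ 184

Setting both brackets to zero gives the nullclines N + 0.792M = 843 and 0.872N + M = 792.
Substituting M = 792 - 0.872N into the first: N(1 - 0.792·0.872) = 843 - 0.792·792.
So N* = 216/0.309 = 697, and then M* = 792 - 0.872·697 = 184.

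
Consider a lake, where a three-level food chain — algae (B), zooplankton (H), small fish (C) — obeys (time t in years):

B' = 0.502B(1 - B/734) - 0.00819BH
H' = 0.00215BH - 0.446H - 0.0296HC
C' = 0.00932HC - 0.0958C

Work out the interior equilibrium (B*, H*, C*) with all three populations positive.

From dC/dt = 0: 0.00932H* = 0.0958, so H* = 10.3.
From dB/dt = 0: 0.502(1 - B*/734) = 0.00819·10.3, giving B* = 734·(1 - 0.168) = 611.
From dH/dt = 0: 0.00215·611 - 0.446 = 0.0296C*, so C* = 0.867/0.0296 = 29.3.

B* ≈ 611, H* ≈ 10.3, C* ≈ 29.3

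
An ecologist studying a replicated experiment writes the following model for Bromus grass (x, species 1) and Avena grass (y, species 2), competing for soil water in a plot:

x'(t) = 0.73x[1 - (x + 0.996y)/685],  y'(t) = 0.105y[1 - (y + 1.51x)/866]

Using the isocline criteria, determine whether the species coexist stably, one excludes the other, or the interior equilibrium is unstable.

Compare the nullcline intercepts: K1/α12 = 685/0.996 = 688 < K2 = 866; K2/α21 = 866/1.51 = 574 < K1 = 685.
Since both are reversed, neither can invade when rare; the interior point is a saddle.

unstable coexistence (outcome depends on initial conditions)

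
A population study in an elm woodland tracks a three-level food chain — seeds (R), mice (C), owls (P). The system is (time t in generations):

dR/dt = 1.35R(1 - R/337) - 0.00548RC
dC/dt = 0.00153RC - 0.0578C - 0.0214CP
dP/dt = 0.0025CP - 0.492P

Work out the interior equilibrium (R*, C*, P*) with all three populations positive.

From dP/dt = 0: 0.0025C* = 0.492, so C* = 197.
From dR/dt = 0: 1.35(1 - R*/337) = 0.00548·197, giving R* = 337·(1 - 0.799) = 67.8.
From dC/dt = 0: 0.00153·67.8 - 0.0578 = 0.0214P*, so P* = 0.0459/0.0214 = 2.15.

R* ≈ 67.8, C* ≈ 197, P* ≈ 2.15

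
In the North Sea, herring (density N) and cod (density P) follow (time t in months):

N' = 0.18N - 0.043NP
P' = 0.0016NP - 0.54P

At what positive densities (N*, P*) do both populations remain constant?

Set dP/dt = 0 with P > 0: 0.0016N - 0.54 = 0, so N* = 0.54/0.0016 = 338.
Set dN/dt = 0 with N > 0: 0.18 - 0.043P = 0, so P* = 0.18/0.043 = 4.19.

N* ≈ 338, P* ≈ 4.19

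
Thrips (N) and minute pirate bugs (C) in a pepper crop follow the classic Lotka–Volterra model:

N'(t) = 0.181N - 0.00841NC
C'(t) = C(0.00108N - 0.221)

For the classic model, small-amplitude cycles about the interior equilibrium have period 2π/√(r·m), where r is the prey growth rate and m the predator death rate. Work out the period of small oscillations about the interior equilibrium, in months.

Here r = 0.181 and m = 0.221, so r·m = 0.04.
ω = √0.04 = 0.2 per month, hence T = 2π/ω ≈ 31.4 months.

T ≈ 31.4 months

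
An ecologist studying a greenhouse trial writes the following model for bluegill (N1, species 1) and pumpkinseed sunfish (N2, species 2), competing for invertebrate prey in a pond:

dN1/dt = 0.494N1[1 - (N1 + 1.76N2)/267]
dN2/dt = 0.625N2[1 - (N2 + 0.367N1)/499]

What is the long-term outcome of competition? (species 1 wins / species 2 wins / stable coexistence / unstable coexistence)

species 2 excludes species 1

Compare the nullcline intercepts: K1/α12 = 267/1.76 = 152 < K2 = 499; K2/α21 = 499/0.367 = 1360 > K1 = 267.
Since the inequalities point opposite ways, species 2 can invade but species 1 cannot.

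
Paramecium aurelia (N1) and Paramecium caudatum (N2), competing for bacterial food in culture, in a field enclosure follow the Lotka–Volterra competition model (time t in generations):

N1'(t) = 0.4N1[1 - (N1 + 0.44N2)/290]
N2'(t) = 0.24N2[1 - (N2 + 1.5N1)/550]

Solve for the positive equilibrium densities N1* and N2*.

N1* ≈ 141, N2* ≈ 338

Setting both brackets to zero gives the nullclines N1 + 0.44N2 = 290 and 1.5N1 + N2 = 550.
Substituting N2 = 550 - 1.5N1 into the first: N1(1 - 0.44·1.5) = 290 - 0.44·550.
So N1* = 48/0.34 = 141, and then N2* = 550 - 1.5·141 = 338.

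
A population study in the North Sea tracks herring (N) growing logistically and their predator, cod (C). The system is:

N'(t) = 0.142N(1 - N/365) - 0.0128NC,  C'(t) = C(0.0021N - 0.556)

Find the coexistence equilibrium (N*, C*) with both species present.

N* ≈ 265, C* ≈ 3.05

From dC/dt = 0 with C > 0: 0.0021N* = 0.556, so N* = 265.
Substitute into dN/dt = 0: 0.142(1 - 265/365) = 0.0128C*.
The bracket is 0.275, giving C* = 0.039/0.0128 = 3.05.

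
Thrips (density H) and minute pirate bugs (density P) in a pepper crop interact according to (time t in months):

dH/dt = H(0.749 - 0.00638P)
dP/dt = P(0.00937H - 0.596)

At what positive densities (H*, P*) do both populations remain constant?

Set dP/dt = 0 with P > 0: 0.00937H - 0.596 = 0, so H* = 0.596/0.00937 = 63.6.
Set dH/dt = 0 with H > 0: 0.749 - 0.00638P = 0, so P* = 0.749/0.00638 = 117.

H* ≈ 63.6, P* ≈ 117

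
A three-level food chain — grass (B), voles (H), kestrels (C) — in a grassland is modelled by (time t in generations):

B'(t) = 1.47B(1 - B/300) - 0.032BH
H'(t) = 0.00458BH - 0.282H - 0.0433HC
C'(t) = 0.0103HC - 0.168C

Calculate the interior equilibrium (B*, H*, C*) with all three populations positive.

B* ≈ 193, H* ≈ 16.3, C* ≈ 14

From dC/dt = 0: 0.0103H* = 0.168, so H* = 16.3.
From dB/dt = 0: 1.47(1 - B*/300) = 0.032·16.3, giving B* = 300·(1 - 0.355) = 193.
From dH/dt = 0: 0.00458·193 - 0.282 = 0.0433C*, so C* = 0.604/0.0433 = 14.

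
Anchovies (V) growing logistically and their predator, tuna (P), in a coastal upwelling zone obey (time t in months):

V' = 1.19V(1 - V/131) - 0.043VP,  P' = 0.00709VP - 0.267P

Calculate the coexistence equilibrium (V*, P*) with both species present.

V* ≈ 37.7, P* ≈ 19.7

From dP/dt = 0 with P > 0: 0.00709V* = 0.267, so V* = 37.7.
Substitute into dV/dt = 0: 1.19(1 - 37.7/131) = 0.043P*.
The bracket is 0.713, giving P* = 0.848/0.043 = 19.7.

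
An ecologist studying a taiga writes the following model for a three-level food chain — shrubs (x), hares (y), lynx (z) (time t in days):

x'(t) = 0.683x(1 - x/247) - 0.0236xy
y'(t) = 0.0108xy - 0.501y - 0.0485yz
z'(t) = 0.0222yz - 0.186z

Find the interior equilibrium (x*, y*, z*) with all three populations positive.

x* ≈ 175, y* ≈ 8.38, z* ≈ 28.7

From dz/dt = 0: 0.0222y* = 0.186, so y* = 8.38.
From dx/dt = 0: 0.683(1 - x*/247) = 0.0236·8.38, giving x* = 247·(1 - 0.29) = 175.
From dy/dt = 0: 0.0108·175 - 0.501 = 0.0485z*, so z* = 1.39/0.0485 = 28.7.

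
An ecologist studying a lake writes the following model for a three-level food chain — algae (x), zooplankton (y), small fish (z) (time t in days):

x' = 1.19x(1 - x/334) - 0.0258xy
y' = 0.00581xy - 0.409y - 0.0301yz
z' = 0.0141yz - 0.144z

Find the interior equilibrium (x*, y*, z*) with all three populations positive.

x* ≈ 260, y* ≈ 10.2, z* ≈ 36.6

From dz/dt = 0: 0.0141y* = 0.144, so y* = 10.2.
From dx/dt = 0: 1.19(1 - x*/334) = 0.0258·10.2, giving x* = 334·(1 - 0.221) = 260.
From dy/dt = 0: 0.00581·260 - 0.409 = 0.0301z*, so z* = 1.1/0.0301 = 36.6.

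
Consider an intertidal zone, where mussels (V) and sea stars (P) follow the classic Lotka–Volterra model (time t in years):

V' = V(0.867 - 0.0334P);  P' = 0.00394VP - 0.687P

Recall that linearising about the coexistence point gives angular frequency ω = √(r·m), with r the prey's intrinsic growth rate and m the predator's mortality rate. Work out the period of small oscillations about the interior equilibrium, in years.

T ≈ 8.14 years

Here r = 0.867 and m = 0.687, so r·m = 0.596.
ω = √0.596 = 0.772 per year, hence T = 2π/ω ≈ 8.14 years.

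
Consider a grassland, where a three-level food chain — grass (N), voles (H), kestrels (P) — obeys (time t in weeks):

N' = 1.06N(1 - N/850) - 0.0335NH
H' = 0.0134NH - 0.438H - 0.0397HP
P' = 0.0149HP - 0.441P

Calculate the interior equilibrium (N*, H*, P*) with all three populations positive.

N* ≈ 54.9, H* ≈ 29.6, P* ≈ 7.5

From dP/dt = 0: 0.0149H* = 0.441, so H* = 29.6.
From dN/dt = 0: 1.06(1 - N*/850) = 0.0335·29.6, giving N* = 850·(1 - 0.935) = 54.9.
From dH/dt = 0: 0.0134·54.9 - 0.438 = 0.0397P*, so P* = 0.298/0.0397 = 7.5.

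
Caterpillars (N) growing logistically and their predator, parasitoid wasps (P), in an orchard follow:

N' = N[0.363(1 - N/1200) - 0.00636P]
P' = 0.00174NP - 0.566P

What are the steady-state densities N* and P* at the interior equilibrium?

N* ≈ 325, P* ≈ 41.6

From dP/dt = 0 with P > 0: 0.00174N* = 0.566, so N* = 325.
Substitute into dN/dt = 0: 0.363(1 - 325/1200) = 0.00636P*.
The bracket is 0.729, giving P* = 0.265/0.00636 = 41.6.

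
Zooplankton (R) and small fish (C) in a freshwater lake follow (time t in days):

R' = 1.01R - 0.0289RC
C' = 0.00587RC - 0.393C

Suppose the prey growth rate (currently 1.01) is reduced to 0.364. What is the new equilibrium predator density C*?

C* ≈ 12.6

At the interior fixed point, setting dR/dt = 0 with R > 0 fixes C* = (prey growth rate)/(RC coefficient) — independent of the other coefficients.
With the change, C* = 0.364/0.0289 = 12.6; it falls from 34.9.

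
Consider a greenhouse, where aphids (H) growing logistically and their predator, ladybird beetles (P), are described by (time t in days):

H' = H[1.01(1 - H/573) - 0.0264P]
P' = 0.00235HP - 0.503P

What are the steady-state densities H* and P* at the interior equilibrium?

From dP/dt = 0 with P > 0: 0.00235H* = 0.503, so H* = 214.
Substitute into dH/dt = 0: 1.01(1 - 214/573) = 0.0264P*.
The bracket is 0.626, giving P* = 0.633/0.0264 = 24.

H* ≈ 214, P* ≈ 24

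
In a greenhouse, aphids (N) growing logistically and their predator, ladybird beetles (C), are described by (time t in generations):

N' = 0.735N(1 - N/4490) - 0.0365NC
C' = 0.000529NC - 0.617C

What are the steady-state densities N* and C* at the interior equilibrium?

N* ≈ 1170, C* ≈ 14.9

From dC/dt = 0 with C > 0: 0.000529N* = 0.617, so N* = 1170.
Substitute into dN/dt = 0: 0.735(1 - 1170/4490) = 0.0365C*.
The bracket is 0.74, giving C* = 0.544/0.0365 = 14.9.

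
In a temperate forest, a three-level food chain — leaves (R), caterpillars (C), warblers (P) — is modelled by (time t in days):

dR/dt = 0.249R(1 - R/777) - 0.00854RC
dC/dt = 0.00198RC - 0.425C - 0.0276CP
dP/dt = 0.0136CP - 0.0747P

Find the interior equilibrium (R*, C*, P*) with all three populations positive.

R* ≈ 631, C* ≈ 5.49, P* ≈ 29.8

From dP/dt = 0: 0.0136C* = 0.0747, so C* = 5.49.
From dR/dt = 0: 0.249(1 - R*/777) = 0.00854·5.49, giving R* = 777·(1 - 0.188) = 631.
From dC/dt = 0: 0.00198·631 - 0.425 = 0.0276P*, so P* = 0.824/0.0276 = 29.8.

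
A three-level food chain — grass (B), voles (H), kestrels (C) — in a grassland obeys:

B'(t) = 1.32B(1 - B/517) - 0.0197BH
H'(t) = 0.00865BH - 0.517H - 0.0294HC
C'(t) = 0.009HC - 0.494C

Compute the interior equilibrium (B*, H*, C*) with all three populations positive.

From dC/dt = 0: 0.009H* = 0.494, so H* = 54.9.
From dB/dt = 0: 1.32(1 - B*/517) = 0.0197·54.9, giving B* = 517·(1 - 0.819) = 93.5.
From dH/dt = 0: 0.00865·93.5 - 0.517 = 0.0294C*, so C* = 0.292/0.0294 = 9.92.

B* ≈ 93.5, H* ≈ 54.9, C* ≈ 9.92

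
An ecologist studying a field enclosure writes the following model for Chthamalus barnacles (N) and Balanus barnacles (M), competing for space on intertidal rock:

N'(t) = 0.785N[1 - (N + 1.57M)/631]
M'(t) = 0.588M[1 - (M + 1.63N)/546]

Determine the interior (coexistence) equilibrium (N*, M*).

N* ≈ 145, M* ≈ 309

Setting both brackets to zero gives the nullclines N + 1.57M = 631 and 1.63N + M = 546.
Substituting M = 546 - 1.63N into the first: N(1 - 1.57·1.63) = 631 - 1.57·546.
So N* = -226/-1.56 = 145, and then M* = 546 - 1.63·145 = 309.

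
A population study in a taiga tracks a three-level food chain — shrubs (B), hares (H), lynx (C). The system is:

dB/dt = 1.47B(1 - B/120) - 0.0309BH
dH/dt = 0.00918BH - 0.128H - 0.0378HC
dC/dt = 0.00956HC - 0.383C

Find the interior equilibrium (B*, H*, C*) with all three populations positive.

From dC/dt = 0: 0.00956H* = 0.383, so H* = 40.1.
From dB/dt = 0: 1.47(1 - B*/120) = 0.0309·40.1, giving B* = 120·(1 - 0.842) = 18.9.
From dH/dt = 0: 0.00918·18.9 - 0.128 = 0.0378C*, so C* = 0.0459/0.0378 = 1.21.

B* ≈ 18.9, H* ≈ 40.1, C* ≈ 1.21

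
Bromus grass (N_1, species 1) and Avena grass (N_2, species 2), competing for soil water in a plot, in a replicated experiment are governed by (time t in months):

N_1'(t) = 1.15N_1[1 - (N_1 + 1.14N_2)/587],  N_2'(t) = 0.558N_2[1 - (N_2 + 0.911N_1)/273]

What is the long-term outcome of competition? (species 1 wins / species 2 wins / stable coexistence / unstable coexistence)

species 1 excludes species 2

Compare the nullcline intercepts: K1/α12 = 587/1.14 = 515 > K2 = 273; K2/α21 = 273/0.911 = 300 < K1 = 587.
Since the inequalities point opposite ways, species 1 can invade but species 2 cannot.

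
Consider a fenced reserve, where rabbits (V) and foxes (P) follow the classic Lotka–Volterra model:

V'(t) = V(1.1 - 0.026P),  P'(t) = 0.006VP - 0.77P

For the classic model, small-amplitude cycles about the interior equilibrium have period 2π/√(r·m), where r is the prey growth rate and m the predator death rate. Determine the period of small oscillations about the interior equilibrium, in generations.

T ≈ 6.83 generations

Here r = 1.1 and m = 0.77, so r·m = 0.847.
ω = √0.847 = 0.92 per generation, hence T = 2π/ω ≈ 6.83 generations.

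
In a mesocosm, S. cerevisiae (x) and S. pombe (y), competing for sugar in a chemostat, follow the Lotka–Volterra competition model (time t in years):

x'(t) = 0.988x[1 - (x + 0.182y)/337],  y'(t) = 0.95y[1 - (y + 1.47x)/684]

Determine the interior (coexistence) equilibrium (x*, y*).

x* ≈ 290, y* ≈ 258

Setting both brackets to zero gives the nullclines x + 0.182y = 337 and 1.47x + y = 684.
Substituting y = 684 - 1.47x into the first: x(1 - 0.182·1.47) = 337 - 0.182·684.
So x* = 213/0.732 = 290, and then y* = 684 - 1.47·290 = 258.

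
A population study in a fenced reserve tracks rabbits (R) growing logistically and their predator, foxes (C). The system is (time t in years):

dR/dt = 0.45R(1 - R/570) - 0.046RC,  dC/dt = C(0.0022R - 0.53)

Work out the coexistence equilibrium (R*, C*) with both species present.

From dC/dt = 0 with C > 0: 0.0022R* = 0.53, so R* = 241.
Substitute into dR/dt = 0: 0.45(1 - 241/570) = 0.046C*.
The bracket is 0.577, giving C* = 0.26/0.046 = 5.65.

R* ≈ 241, C* ≈ 5.65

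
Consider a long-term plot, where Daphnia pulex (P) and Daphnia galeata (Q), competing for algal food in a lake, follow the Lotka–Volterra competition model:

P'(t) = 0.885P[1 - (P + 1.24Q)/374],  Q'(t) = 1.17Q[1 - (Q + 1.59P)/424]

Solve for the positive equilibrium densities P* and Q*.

Setting both brackets to zero gives the nullclines P + 1.24Q = 374 and 1.59P + Q = 424.
Substituting Q = 424 - 1.59P into the first: P(1 - 1.24·1.59) = 374 - 1.24·424.
So P* = -152/-0.972 = 156, and then Q* = 424 - 1.59·156 = 176.

P* ≈ 156, Q* ≈ 176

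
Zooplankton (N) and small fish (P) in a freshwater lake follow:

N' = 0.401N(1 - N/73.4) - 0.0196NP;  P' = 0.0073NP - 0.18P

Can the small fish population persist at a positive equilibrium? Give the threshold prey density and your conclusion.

Threshold N = 24.7; K > 24.7, so yes, the predator persists.

The predator equation gives dP/dt > 0 only when N > 0.18/0.0073 = 24.7.
Without the predator, N → K = 73.4. Since 73.4 > 24.7, the predator can invade and persist.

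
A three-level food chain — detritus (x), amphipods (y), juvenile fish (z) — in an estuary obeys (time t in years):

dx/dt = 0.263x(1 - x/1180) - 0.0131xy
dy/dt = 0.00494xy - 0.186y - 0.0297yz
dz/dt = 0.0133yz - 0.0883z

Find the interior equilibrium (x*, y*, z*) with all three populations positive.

From dz/dt = 0: 0.0133y* = 0.0883, so y* = 6.64.
From dx/dt = 0: 0.263(1 - x*/1180) = 0.0131·6.64, giving x* = 1180·(1 - 0.331) = 790.
From dy/dt = 0: 0.00494·790 - 0.186 = 0.0297z*, so z* = 3.72/0.0297 = 125.

x* ≈ 790, y* ≈ 6.64, z* ≈ 125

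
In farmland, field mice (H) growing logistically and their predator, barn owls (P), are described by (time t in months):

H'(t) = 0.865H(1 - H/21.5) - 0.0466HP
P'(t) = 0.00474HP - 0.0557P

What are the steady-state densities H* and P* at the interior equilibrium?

From dP/dt = 0 with P > 0: 0.00474H* = 0.0557, so H* = 11.8.
Substitute into dH/dt = 0: 0.865(1 - 11.8/21.5) = 0.0466P*.
The bracket is 0.453, giving P* = 0.392/0.0466 = 8.42.

H* ≈ 11.8, P* ≈ 8.42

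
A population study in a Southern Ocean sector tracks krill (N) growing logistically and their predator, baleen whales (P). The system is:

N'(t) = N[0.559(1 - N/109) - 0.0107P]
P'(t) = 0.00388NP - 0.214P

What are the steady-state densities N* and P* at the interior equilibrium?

N* ≈ 55.2, P* ≈ 25.8

From dP/dt = 0 with P > 0: 0.00388N* = 0.214, so N* = 55.2.
Substitute into dN/dt = 0: 0.559(1 - 55.2/109) = 0.0107P*.
The bracket is 0.494, giving P* = 0.276/0.0107 = 25.8.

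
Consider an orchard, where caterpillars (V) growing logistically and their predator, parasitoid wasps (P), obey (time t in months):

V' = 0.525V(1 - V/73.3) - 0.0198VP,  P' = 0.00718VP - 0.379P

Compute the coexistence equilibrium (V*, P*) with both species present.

From dP/dt = 0 with P > 0: 0.00718V* = 0.379, so V* = 52.8.
Substitute into dV/dt = 0: 0.525(1 - 52.8/73.3) = 0.0198P*.
The bracket is 0.28, giving P* = 0.147/0.0198 = 7.42.

V* ≈ 52.8, P* ≈ 7.42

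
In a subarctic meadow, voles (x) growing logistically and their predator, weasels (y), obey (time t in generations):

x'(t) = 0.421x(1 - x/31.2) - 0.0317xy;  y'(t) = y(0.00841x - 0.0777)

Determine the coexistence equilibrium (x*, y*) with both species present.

From dy/dt = 0 with y > 0: 0.00841x* = 0.0777, so x* = 9.24.
Substitute into dx/dt = 0: 0.421(1 - 9.24/31.2) = 0.0317y*.
The bracket is 0.704, giving y* = 0.296/0.0317 = 9.35.

x* ≈ 9.24, y* ≈ 9.35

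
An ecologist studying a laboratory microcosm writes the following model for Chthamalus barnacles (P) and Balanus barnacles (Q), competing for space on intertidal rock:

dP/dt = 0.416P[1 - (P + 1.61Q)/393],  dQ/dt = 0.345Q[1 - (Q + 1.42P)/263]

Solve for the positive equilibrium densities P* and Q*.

P* ≈ 23.7, Q* ≈ 229

Setting both brackets to zero gives the nullclines P + 1.61Q = 393 and 1.42P + Q = 263.
Substituting Q = 263 - 1.42P into the first: P(1 - 1.61·1.42) = 393 - 1.61·263.
So P* = -30.4/-1.29 = 23.7, and then Q* = 263 - 1.42·23.7 = 229.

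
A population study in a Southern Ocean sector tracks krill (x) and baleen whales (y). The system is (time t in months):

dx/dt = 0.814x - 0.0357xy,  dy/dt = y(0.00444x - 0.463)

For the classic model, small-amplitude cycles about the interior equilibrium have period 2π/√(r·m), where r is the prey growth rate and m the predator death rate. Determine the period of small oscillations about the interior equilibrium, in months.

Here r = 0.814 and m = 0.463, so r·m = 0.377.
ω = √0.377 = 0.614 per month, hence T = 2π/ω ≈ 10.2 months.

T ≈ 10.2 months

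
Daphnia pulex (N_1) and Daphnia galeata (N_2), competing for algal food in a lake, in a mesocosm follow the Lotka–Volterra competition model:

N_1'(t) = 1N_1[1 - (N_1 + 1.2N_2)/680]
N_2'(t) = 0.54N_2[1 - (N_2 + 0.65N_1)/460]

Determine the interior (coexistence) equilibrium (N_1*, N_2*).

Setting both brackets to zero gives the nullclines N_1 + 1.2N_2 = 680 and 0.65N_1 + N_2 = 460.
Substituting N_2 = 460 - 0.65N_1 into the first: N_1(1 - 1.2·0.65) = 680 - 1.2·460.
So N_1* = 128/0.22 = 582, and then N_2* = 460 - 0.65·582 = 81.8.

N_1* ≈ 582, N_2* ≈ 81.8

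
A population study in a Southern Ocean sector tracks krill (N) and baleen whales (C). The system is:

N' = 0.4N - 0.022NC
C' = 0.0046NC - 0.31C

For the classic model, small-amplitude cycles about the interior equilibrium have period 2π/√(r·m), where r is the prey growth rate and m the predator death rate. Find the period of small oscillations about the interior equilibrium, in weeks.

Here r = 0.4 and m = 0.31, so r·m = 0.124.
ω = √0.124 = 0.352 per week, hence T = 2π/ω ≈ 17.8 weeks.

T ≈ 17.8 weeks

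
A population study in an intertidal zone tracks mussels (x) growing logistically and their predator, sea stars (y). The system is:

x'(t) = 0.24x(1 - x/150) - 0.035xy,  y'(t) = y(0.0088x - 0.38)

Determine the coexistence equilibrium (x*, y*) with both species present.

From dy/dt = 0 with y > 0: 0.0088x* = 0.38, so x* = 43.2.
Substitute into dx/dt = 0: 0.24(1 - 43.2/150) = 0.035y*.
The bracket is 0.712, giving y* = 0.171/0.035 = 4.88.

x* ≈ 43.2, y* ≈ 4.88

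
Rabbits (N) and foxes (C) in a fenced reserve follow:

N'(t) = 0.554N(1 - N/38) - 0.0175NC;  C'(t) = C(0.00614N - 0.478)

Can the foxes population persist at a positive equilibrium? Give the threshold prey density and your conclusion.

The predator equation gives dC/dt > 0 only when N > 0.478/0.00614 = 77.9.
Without the predator, N → K = 38. Since 38 < 77.9, the predator cannot invade.

Threshold N = 77.9; K < 77.9, so no, the predator goes extinct.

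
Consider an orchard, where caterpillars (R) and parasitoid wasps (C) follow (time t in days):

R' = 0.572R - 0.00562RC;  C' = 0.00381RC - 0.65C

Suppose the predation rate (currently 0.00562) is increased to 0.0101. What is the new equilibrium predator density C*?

C* ≈ 56.6

At the interior fixed point, setting dR/dt = 0 with R > 0 fixes C* = (prey growth rate)/(RC coefficient) — independent of the other coefficients.
With the change, C* = 0.572/0.0101 = 56.6; it falls from 102.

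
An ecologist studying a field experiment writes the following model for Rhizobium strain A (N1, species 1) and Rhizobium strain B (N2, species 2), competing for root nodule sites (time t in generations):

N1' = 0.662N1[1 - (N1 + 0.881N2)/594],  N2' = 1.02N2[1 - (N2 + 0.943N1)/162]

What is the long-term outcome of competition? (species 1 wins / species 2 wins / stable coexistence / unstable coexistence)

species 1 excludes species 2

Compare the nullcline intercepts: K1/α12 = 594/0.881 = 674 > K2 = 162; K2/α21 = 162/0.943 = 172 < K1 = 594.
Since the inequalities point opposite ways, species 1 can invade but species 2 cannot.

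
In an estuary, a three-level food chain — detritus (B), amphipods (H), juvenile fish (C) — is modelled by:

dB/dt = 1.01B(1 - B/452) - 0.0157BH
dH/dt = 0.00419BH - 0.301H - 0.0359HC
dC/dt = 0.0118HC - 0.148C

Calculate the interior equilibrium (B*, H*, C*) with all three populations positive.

B* ≈ 364, H* ≈ 12.5, C* ≈ 34.1

From dC/dt = 0: 0.0118H* = 0.148, so H* = 12.5.
From dB/dt = 0: 1.01(1 - B*/452) = 0.0157·12.5, giving B* = 452·(1 - 0.195) = 364.
From dH/dt = 0: 0.00419·364 - 0.301 = 0.0359C*, so C* = 1.22/0.0359 = 34.1.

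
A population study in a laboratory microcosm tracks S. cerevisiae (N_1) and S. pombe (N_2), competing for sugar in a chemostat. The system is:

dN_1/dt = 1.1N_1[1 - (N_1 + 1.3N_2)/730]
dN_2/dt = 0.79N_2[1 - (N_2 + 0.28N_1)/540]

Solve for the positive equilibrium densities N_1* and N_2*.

N_1* ≈ 44, N_2* ≈ 528

Setting both brackets to zero gives the nullclines N_1 + 1.3N_2 = 730 and 0.28N_1 + N_2 = 540.
Substituting N_2 = 540 - 0.28N_1 into the first: N_1(1 - 1.3·0.28) = 730 - 1.3·540.
So N_1* = 28/0.636 = 44, and then N_2* = 540 - 0.28·44 = 528.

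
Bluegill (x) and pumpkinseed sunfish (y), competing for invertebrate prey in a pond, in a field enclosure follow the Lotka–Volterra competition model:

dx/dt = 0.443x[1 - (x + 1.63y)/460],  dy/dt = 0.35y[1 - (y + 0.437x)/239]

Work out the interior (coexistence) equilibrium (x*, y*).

x* ≈ 245, y* ≈ 132

Setting both brackets to zero gives the nullclines x + 1.63y = 460 and 0.437x + y = 239.
Substituting y = 239 - 0.437x into the first: x(1 - 1.63·0.437) = 460 - 1.63·239.
So x* = 70.4/0.288 = 245, and then y* = 239 - 0.437·245 = 132.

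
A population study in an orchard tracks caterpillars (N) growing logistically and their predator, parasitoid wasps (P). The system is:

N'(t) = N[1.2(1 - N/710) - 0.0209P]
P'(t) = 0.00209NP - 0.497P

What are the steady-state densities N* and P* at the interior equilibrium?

N* ≈ 238, P* ≈ 38.2

From dP/dt = 0 with P > 0: 0.00209N* = 0.497, so N* = 238.
Substitute into dN/dt = 0: 1.2(1 - 238/710) = 0.0209P*.
The bracket is 0.665, giving P* = 0.798/0.0209 = 38.2.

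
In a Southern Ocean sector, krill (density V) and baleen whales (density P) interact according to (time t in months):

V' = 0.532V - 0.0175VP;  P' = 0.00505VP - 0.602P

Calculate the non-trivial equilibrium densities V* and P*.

V* ≈ 119, P* ≈ 30.4

Set dP/dt = 0 with P > 0: 0.00505V - 0.602 = 0, so V* = 0.602/0.00505 = 119.
Set dV/dt = 0 with V > 0: 0.532 - 0.0175P = 0, so P* = 0.532/0.0175 = 30.4.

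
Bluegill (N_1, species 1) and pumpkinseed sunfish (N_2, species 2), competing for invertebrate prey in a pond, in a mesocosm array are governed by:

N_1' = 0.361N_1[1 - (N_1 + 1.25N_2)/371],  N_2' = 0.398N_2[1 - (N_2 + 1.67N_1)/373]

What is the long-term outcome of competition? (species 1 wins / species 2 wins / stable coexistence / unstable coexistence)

unstable coexistence (outcome depends on initial conditions)

Compare the nullcline intercepts: K1/α12 = 371/1.25 = 297 < K2 = 373; K2/α21 = 373/1.67 = 223 < K1 = 371.
Since both are reversed, neither can invade when rare; the interior point is a saddle.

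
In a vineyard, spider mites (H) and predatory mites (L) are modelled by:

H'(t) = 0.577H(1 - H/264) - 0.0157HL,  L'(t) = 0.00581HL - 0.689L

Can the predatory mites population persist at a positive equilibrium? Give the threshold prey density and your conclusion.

The predator equation gives dL/dt > 0 only when H > 0.689/0.00581 = 119.
Without the predator, H → K = 264. Since 264 > 119, the predator can invade and persist.

Threshold H = 119; K > 119, so yes, the predator persists.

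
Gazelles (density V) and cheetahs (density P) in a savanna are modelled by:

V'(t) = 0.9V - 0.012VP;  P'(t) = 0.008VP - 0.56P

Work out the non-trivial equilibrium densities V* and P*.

V* ≈ 70, P* ≈ 75

Set dP/dt = 0 with P > 0: 0.008V - 0.56 = 0, so V* = 0.56/0.008 = 70.
Set dV/dt = 0 with V > 0: 0.9 - 0.012P = 0, so P* = 0.9/0.012 = 75.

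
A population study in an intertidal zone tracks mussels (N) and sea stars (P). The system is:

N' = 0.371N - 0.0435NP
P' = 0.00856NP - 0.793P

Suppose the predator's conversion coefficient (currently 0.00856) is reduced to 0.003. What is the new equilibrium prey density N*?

At the interior fixed point, setting dP/dt = 0 with P > 0 fixes N* = (predator death rate)/(NP coefficient) — independent of the other coefficients.
With the change, N* = 0.793/0.003 = 264; it rises from 92.6.

N* ≈ 264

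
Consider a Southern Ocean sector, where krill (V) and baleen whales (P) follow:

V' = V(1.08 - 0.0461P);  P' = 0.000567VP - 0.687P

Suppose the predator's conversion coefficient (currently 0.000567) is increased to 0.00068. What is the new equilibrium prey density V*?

At the interior fixed point, setting dP/dt = 0 with P > 0 fixes V* = (predator death rate)/(VP coefficient) — independent of the other coefficients.
With the change, V* = 0.687/0.00068 = 1010; it falls from 1210.

V* ≈ 1010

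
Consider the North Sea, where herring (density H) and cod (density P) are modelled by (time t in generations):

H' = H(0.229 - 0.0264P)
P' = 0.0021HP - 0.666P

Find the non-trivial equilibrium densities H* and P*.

H* ≈ 317, P* ≈ 8.67

Set dP/dt = 0 with P > 0: 0.0021H - 0.666 = 0, so H* = 0.666/0.0021 = 317.
Set dH/dt = 0 with H > 0: 0.229 - 0.0264P = 0, so P* = 0.229/0.0264 = 8.67.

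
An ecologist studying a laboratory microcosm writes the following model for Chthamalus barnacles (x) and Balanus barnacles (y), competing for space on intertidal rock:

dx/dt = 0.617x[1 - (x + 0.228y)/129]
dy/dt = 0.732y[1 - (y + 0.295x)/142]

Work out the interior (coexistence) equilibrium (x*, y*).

Setting both brackets to zero gives the nullclines x + 0.228y = 129 and 0.295x + y = 142.
Substituting y = 142 - 0.295x into the first: x(1 - 0.228·0.295) = 129 - 0.228·142.
So x* = 96.6/0.933 = 104, and then y* = 142 - 0.295·104 = 111.

x* ≈ 104, y* ≈ 111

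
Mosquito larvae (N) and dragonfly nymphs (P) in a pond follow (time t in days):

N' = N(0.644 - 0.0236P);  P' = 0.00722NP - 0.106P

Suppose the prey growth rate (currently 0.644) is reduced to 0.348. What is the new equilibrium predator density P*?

At the interior fixed point, setting dN/dt = 0 with N > 0 fixes P* = (prey growth rate)/(NP coefficient) — independent of the other coefficients.
With the change, P* = 0.348/0.0236 = 14.7; it falls from 27.3.

P* ≈ 14.7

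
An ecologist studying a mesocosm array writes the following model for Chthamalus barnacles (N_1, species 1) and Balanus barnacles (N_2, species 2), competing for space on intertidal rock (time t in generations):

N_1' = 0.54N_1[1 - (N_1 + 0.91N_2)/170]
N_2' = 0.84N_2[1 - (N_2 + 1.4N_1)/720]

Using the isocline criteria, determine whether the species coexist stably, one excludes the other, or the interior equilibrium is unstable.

species 2 excludes species 1

Compare the nullcline intercepts: K1/α12 = 170/0.91 = 187 < K2 = 720; K2/α21 = 720/1.4 = 514 > K1 = 170.
Since the inequalities point opposite ways, species 2 can invade but species 1 cannot.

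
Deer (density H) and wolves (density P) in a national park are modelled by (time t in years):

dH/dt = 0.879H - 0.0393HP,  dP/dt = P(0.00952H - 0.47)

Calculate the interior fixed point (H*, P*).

H* ≈ 49.4, P* ≈ 22.4

Set dP/dt = 0 with P > 0: 0.00952H - 0.47 = 0, so H* = 0.47/0.00952 = 49.4.
Set dH/dt = 0 with H > 0: 0.879 - 0.0393P = 0, so P* = 0.879/0.0393 = 22.4.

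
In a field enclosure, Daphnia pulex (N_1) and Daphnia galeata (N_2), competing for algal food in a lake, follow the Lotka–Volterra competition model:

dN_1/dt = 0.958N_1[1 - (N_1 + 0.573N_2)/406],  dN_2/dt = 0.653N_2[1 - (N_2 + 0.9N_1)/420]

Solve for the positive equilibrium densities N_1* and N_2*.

N_1* ≈ 341, N_2* ≈ 113

Setting both brackets to zero gives the nullclines N_1 + 0.573N_2 = 406 and 0.9N_1 + N_2 = 420.
Substituting N_2 = 420 - 0.9N_1 into the first: N_1(1 - 0.573·0.9) = 406 - 0.573·420.
So N_1* = 165/0.484 = 341, and then N_2* = 420 - 0.9·341 = 113.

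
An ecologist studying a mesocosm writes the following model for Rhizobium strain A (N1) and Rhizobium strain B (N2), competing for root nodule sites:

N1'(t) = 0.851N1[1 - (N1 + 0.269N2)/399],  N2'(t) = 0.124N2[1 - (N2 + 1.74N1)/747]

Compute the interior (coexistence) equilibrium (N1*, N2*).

N1* ≈ 372, N2* ≈ 99.1

Setting both brackets to zero gives the nullclines N1 + 0.269N2 = 399 and 1.74N1 + N2 = 747.
Substituting N2 = 747 - 1.74N1 into the first: N1(1 - 0.269·1.74) = 399 - 0.269·747.
So N1* = 198/0.532 = 372, and then N2* = 747 - 1.74·372 = 99.1.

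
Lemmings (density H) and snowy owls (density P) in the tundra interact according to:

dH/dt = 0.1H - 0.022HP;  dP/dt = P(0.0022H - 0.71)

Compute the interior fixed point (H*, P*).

H* ≈ 323, P* ≈ 4.55

Set dP/dt = 0 with P > 0: 0.0022H - 0.71 = 0, so H* = 0.71/0.0022 = 323.
Set dH/dt = 0 with H > 0: 0.1 - 0.022P = 0, so P* = 0.1/0.022 = 4.55.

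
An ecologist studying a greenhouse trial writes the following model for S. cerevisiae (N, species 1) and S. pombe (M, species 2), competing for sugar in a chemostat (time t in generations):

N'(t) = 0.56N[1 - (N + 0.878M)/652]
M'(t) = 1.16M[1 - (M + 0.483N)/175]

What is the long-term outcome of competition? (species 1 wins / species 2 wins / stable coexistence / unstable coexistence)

Compare the nullcline intercepts: K1/α12 = 652/0.878 = 743 > K2 = 175; K2/α21 = 175/0.483 = 362 < K1 = 652.
Since the inequalities point opposite ways, species 1 can invade but species 2 cannot.

species 1 excludes species 2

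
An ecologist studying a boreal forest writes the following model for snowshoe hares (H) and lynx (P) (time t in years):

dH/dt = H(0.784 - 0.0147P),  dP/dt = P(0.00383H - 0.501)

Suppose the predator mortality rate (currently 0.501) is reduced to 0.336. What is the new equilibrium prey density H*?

At the interior fixed point, setting dP/dt = 0 with P > 0 fixes H* = (predator death rate)/(HP coefficient) — independent of the other coefficients.
With the change, H* = 0.336/0.00383 = 87.7; it falls from 131.

H* ≈ 87.7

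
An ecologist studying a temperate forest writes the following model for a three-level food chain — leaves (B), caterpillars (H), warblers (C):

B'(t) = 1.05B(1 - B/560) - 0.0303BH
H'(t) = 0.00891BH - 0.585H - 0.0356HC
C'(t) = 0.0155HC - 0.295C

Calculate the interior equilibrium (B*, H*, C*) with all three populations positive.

B* ≈ 252, H* ≈ 19, C* ≈ 46.7

From dC/dt = 0: 0.0155H* = 0.295, so H* = 19.
From dB/dt = 0: 1.05(1 - B*/560) = 0.0303·19, giving B* = 560·(1 - 0.549) = 252.
From dH/dt = 0: 0.00891·252 - 0.585 = 0.0356C*, so C* = 1.66/0.0356 = 46.7.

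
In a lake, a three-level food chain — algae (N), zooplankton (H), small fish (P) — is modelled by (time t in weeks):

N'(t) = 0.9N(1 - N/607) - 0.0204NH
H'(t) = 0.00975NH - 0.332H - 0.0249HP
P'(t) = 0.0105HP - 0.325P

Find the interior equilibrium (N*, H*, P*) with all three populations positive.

N* ≈ 181, H* ≈ 31, P* ≈ 57.6

From dP/dt = 0: 0.0105H* = 0.325, so H* = 31.
From dN/dt = 0: 0.9(1 - N*/607) = 0.0204·31, giving N* = 607·(1 - 0.702) = 181.
From dH/dt = 0: 0.00975·181 - 0.332 = 0.0249P*, so P* = 1.43/0.0249 = 57.6.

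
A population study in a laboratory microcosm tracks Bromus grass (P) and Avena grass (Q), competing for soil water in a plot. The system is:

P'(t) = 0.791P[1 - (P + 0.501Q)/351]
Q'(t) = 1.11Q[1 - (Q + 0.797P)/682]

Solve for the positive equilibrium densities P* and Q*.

Setting both brackets to zero gives the nullclines P + 0.501Q = 351 and 0.797P + Q = 682.
Substituting Q = 682 - 0.797P into the first: P(1 - 0.501·0.797) = 351 - 0.501·682.
So P* = 9.32/0.601 = 15.5, and then Q* = 682 - 0.797·15.5 = 670.

P* ≈ 15.5, Q* ≈ 670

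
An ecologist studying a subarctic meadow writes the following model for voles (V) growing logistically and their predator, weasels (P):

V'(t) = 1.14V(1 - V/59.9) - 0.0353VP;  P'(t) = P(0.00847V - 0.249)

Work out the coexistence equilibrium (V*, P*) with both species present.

V* ≈ 29.4, P* ≈ 16.4

From dP/dt = 0 with P > 0: 0.00847V* = 0.249, so V* = 29.4.
Substitute into dV/dt = 0: 1.14(1 - 29.4/59.9) = 0.0353P*.
The bracket is 0.509, giving P* = 0.581/0.0353 = 16.4.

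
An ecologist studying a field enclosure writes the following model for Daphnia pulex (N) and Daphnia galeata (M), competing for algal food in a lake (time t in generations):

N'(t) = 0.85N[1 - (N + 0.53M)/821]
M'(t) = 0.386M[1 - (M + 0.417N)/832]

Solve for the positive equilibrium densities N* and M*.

N* ≈ 488, M* ≈ 629

Setting both brackets to zero gives the nullclines N + 0.53M = 821 and 0.417N + M = 832.
Substituting M = 832 - 0.417N into the first: N(1 - 0.53·0.417) = 821 - 0.53·832.
So N* = 380/0.779 = 488, and then M* = 832 - 0.417·488 = 629.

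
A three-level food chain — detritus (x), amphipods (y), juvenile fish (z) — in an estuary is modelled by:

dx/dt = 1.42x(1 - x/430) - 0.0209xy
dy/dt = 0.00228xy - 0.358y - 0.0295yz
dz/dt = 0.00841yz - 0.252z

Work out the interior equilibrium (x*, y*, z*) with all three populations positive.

From dz/dt = 0: 0.00841y* = 0.252, so y* = 30.
From dx/dt = 0: 1.42(1 - x*/430) = 0.0209·30, giving x* = 430·(1 - 0.441) = 240.
From dy/dt = 0: 0.00228·240 - 0.358 = 0.0295z*, so z* = 0.19/0.0295 = 6.44.

x* ≈ 240, y* ≈ 30, z* ≈ 6.44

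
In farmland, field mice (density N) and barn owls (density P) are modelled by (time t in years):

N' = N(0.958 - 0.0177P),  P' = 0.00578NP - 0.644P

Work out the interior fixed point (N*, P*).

N* ≈ 111, P* ≈ 54.1

Set dP/dt = 0 with P > 0: 0.00578N - 0.644 = 0, so N* = 0.644/0.00578 = 111.
Set dN/dt = 0 with N > 0: 0.958 - 0.0177P = 0, so P* = 0.958/0.0177 = 54.1.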